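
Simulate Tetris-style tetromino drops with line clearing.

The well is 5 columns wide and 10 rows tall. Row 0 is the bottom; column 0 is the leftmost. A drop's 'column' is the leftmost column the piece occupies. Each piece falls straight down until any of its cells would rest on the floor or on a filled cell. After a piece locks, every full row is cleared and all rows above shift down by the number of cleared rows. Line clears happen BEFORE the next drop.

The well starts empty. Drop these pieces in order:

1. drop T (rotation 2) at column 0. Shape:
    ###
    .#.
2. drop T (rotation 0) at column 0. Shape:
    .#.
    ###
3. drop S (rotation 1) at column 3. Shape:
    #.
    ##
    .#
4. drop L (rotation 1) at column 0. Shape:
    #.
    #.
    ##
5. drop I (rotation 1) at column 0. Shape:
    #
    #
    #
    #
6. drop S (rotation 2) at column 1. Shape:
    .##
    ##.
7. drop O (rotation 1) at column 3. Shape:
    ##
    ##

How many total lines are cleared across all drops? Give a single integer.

Answer: 1

Derivation:
Drop 1: T rot2 at col 0 lands with bottom-row=0; cleared 0 line(s) (total 0); column heights now [2 2 2 0 0], max=2
Drop 2: T rot0 at col 0 lands with bottom-row=2; cleared 0 line(s) (total 0); column heights now [3 4 3 0 0], max=4
Drop 3: S rot1 at col 3 lands with bottom-row=0; cleared 1 line(s) (total 1); column heights now [2 3 2 2 1], max=3
Drop 4: L rot1 at col 0 lands with bottom-row=3; cleared 0 line(s) (total 1); column heights now [6 4 2 2 1], max=6
Drop 5: I rot1 at col 0 lands with bottom-row=6; cleared 0 line(s) (total 1); column heights now [10 4 2 2 1], max=10
Drop 6: S rot2 at col 1 lands with bottom-row=4; cleared 0 line(s) (total 1); column heights now [10 5 6 6 1], max=10
Drop 7: O rot1 at col 3 lands with bottom-row=6; cleared 0 line(s) (total 1); column heights now [10 5 6 8 8], max=10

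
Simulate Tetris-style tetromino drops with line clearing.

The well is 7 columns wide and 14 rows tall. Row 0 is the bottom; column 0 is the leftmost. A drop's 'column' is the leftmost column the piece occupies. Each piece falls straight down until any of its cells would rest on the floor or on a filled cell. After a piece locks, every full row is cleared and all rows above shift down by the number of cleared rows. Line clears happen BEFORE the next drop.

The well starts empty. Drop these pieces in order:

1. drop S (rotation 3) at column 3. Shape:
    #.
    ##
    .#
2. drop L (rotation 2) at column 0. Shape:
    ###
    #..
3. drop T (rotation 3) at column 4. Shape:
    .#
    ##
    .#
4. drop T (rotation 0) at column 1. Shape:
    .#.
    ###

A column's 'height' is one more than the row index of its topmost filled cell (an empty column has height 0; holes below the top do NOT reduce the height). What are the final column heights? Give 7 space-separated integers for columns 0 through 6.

Answer: 2 4 5 4 3 4 0

Derivation:
Drop 1: S rot3 at col 3 lands with bottom-row=0; cleared 0 line(s) (total 0); column heights now [0 0 0 3 2 0 0], max=3
Drop 2: L rot2 at col 0 lands with bottom-row=0; cleared 0 line(s) (total 0); column heights now [2 2 2 3 2 0 0], max=3
Drop 3: T rot3 at col 4 lands with bottom-row=1; cleared 0 line(s) (total 0); column heights now [2 2 2 3 3 4 0], max=4
Drop 4: T rot0 at col 1 lands with bottom-row=3; cleared 0 line(s) (total 0); column heights now [2 4 5 4 3 4 0], max=5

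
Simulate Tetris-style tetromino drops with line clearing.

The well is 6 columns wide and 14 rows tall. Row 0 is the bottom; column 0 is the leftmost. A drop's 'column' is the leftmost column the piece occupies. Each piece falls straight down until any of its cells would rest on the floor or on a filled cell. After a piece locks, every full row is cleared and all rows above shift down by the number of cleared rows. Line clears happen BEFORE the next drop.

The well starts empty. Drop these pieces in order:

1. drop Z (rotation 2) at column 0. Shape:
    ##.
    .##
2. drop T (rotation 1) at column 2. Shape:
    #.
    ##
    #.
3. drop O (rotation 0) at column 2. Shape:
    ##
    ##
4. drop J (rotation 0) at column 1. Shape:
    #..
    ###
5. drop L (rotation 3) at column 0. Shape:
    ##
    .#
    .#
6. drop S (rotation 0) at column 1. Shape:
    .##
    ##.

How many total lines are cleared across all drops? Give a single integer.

Drop 1: Z rot2 at col 0 lands with bottom-row=0; cleared 0 line(s) (total 0); column heights now [2 2 1 0 0 0], max=2
Drop 2: T rot1 at col 2 lands with bottom-row=1; cleared 0 line(s) (total 0); column heights now [2 2 4 3 0 0], max=4
Drop 3: O rot0 at col 2 lands with bottom-row=4; cleared 0 line(s) (total 0); column heights now [2 2 6 6 0 0], max=6
Drop 4: J rot0 at col 1 lands with bottom-row=6; cleared 0 line(s) (total 0); column heights now [2 8 7 7 0 0], max=8
Drop 5: L rot3 at col 0 lands with bottom-row=8; cleared 0 line(s) (total 0); column heights now [11 11 7 7 0 0], max=11
Drop 6: S rot0 at col 1 lands with bottom-row=11; cleared 0 line(s) (total 0); column heights now [11 12 13 13 0 0], max=13

Answer: 0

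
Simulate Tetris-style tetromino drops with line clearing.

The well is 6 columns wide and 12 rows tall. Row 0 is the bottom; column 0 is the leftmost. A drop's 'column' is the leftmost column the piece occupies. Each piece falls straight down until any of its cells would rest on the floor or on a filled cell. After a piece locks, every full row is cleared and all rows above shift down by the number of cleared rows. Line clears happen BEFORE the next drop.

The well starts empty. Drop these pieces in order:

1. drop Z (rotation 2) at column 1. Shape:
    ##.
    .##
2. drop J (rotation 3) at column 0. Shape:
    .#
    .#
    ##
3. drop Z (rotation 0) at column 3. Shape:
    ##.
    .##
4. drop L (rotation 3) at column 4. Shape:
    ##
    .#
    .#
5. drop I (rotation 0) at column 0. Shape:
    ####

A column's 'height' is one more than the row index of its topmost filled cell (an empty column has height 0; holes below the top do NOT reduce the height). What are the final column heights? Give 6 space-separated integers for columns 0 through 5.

Drop 1: Z rot2 at col 1 lands with bottom-row=0; cleared 0 line(s) (total 0); column heights now [0 2 2 1 0 0], max=2
Drop 2: J rot3 at col 0 lands with bottom-row=2; cleared 0 line(s) (total 0); column heights now [3 5 2 1 0 0], max=5
Drop 3: Z rot0 at col 3 lands with bottom-row=0; cleared 0 line(s) (total 0); column heights now [3 5 2 2 2 1], max=5
Drop 4: L rot3 at col 4 lands with bottom-row=1; cleared 0 line(s) (total 0); column heights now [3 5 2 2 4 4], max=5
Drop 5: I rot0 at col 0 lands with bottom-row=5; cleared 0 line(s) (total 0); column heights now [6 6 6 6 4 4], max=6

Answer: 6 6 6 6 4 4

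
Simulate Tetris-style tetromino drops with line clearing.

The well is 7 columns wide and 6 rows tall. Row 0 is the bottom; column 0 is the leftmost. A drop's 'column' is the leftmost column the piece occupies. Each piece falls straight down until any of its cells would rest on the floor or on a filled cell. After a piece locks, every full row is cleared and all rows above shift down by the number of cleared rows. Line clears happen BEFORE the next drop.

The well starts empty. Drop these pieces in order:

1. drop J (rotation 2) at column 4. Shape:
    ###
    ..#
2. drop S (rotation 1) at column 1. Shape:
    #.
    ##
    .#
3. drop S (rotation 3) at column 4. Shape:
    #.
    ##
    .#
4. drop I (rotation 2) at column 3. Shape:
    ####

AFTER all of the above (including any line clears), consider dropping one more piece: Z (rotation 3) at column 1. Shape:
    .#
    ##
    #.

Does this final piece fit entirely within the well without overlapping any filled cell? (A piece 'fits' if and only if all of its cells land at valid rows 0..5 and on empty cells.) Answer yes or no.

Answer: yes

Derivation:
Drop 1: J rot2 at col 4 lands with bottom-row=0; cleared 0 line(s) (total 0); column heights now [0 0 0 0 2 2 2], max=2
Drop 2: S rot1 at col 1 lands with bottom-row=0; cleared 0 line(s) (total 0); column heights now [0 3 2 0 2 2 2], max=3
Drop 3: S rot3 at col 4 lands with bottom-row=2; cleared 0 line(s) (total 0); column heights now [0 3 2 0 5 4 2], max=5
Drop 4: I rot2 at col 3 lands with bottom-row=5; cleared 0 line(s) (total 0); column heights now [0 3 2 6 6 6 6], max=6
Test piece Z rot3 at col 1 (width 2): heights before test = [0 3 2 6 6 6 6]; fits = True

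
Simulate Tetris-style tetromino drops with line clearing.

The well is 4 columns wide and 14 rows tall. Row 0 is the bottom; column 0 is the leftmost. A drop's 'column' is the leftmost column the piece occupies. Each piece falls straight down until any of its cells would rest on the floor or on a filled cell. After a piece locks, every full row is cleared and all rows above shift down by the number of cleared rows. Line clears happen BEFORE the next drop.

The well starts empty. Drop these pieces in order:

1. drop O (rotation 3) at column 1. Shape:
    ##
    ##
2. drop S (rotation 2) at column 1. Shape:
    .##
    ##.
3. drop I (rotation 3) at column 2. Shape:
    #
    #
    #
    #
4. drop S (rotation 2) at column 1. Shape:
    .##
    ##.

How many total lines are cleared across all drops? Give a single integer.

Answer: 0

Derivation:
Drop 1: O rot3 at col 1 lands with bottom-row=0; cleared 0 line(s) (total 0); column heights now [0 2 2 0], max=2
Drop 2: S rot2 at col 1 lands with bottom-row=2; cleared 0 line(s) (total 0); column heights now [0 3 4 4], max=4
Drop 3: I rot3 at col 2 lands with bottom-row=4; cleared 0 line(s) (total 0); column heights now [0 3 8 4], max=8
Drop 4: S rot2 at col 1 lands with bottom-row=8; cleared 0 line(s) (total 0); column heights now [0 9 10 10], max=10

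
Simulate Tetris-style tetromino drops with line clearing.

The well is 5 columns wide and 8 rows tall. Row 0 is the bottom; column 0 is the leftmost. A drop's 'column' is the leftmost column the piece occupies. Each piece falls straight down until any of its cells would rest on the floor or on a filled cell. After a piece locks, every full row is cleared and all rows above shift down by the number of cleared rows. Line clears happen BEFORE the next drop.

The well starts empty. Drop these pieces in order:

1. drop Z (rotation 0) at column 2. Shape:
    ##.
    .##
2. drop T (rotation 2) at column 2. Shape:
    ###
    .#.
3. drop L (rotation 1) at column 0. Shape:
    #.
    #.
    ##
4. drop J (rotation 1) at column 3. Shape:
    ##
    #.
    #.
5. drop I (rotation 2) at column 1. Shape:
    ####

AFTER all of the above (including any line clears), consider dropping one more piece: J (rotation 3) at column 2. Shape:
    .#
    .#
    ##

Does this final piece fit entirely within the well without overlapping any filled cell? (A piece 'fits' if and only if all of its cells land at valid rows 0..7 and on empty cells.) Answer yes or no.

Drop 1: Z rot0 at col 2 lands with bottom-row=0; cleared 0 line(s) (total 0); column heights now [0 0 2 2 1], max=2
Drop 2: T rot2 at col 2 lands with bottom-row=2; cleared 0 line(s) (total 0); column heights now [0 0 4 4 4], max=4
Drop 3: L rot1 at col 0 lands with bottom-row=0; cleared 0 line(s) (total 0); column heights now [3 1 4 4 4], max=4
Drop 4: J rot1 at col 3 lands with bottom-row=4; cleared 0 line(s) (total 0); column heights now [3 1 4 7 7], max=7
Drop 5: I rot2 at col 1 lands with bottom-row=7; cleared 0 line(s) (total 0); column heights now [3 8 8 8 8], max=8
Test piece J rot3 at col 2 (width 2): heights before test = [3 8 8 8 8]; fits = False

Answer: no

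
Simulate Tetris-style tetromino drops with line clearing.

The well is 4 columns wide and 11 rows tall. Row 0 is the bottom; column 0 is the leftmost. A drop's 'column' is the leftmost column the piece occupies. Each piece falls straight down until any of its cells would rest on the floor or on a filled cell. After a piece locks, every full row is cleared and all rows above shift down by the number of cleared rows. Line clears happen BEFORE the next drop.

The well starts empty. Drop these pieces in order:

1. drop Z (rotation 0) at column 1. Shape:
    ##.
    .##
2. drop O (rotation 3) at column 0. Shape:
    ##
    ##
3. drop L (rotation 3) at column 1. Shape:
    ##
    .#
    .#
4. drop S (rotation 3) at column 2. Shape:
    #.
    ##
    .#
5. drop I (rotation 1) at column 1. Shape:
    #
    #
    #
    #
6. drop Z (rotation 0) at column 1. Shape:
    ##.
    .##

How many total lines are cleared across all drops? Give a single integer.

Drop 1: Z rot0 at col 1 lands with bottom-row=0; cleared 0 line(s) (total 0); column heights now [0 2 2 1], max=2
Drop 2: O rot3 at col 0 lands with bottom-row=2; cleared 0 line(s) (total 0); column heights now [4 4 2 1], max=4
Drop 3: L rot3 at col 1 lands with bottom-row=2; cleared 0 line(s) (total 0); column heights now [4 5 5 1], max=5
Drop 4: S rot3 at col 2 lands with bottom-row=4; cleared 0 line(s) (total 0); column heights now [4 5 7 6], max=7
Drop 5: I rot1 at col 1 lands with bottom-row=5; cleared 0 line(s) (total 0); column heights now [4 9 7 6], max=9
Drop 6: Z rot0 at col 1 lands with bottom-row=8; cleared 0 line(s) (total 0); column heights now [4 10 10 9], max=10

Answer: 0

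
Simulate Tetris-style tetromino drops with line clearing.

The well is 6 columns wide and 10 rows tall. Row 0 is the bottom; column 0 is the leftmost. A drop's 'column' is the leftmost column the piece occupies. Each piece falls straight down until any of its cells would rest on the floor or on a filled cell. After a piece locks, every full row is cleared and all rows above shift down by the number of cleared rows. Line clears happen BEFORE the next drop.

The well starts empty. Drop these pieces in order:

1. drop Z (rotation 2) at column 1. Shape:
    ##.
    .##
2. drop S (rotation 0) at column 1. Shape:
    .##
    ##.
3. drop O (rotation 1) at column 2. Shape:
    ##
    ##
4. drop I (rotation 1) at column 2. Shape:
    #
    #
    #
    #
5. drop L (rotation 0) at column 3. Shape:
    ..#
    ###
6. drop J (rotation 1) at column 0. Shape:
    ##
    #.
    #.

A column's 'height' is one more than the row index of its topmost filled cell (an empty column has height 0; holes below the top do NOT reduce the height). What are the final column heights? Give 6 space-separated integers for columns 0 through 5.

Drop 1: Z rot2 at col 1 lands with bottom-row=0; cleared 0 line(s) (total 0); column heights now [0 2 2 1 0 0], max=2
Drop 2: S rot0 at col 1 lands with bottom-row=2; cleared 0 line(s) (total 0); column heights now [0 3 4 4 0 0], max=4
Drop 3: O rot1 at col 2 lands with bottom-row=4; cleared 0 line(s) (total 0); column heights now [0 3 6 6 0 0], max=6
Drop 4: I rot1 at col 2 lands with bottom-row=6; cleared 0 line(s) (total 0); column heights now [0 3 10 6 0 0], max=10
Drop 5: L rot0 at col 3 lands with bottom-row=6; cleared 0 line(s) (total 0); column heights now [0 3 10 7 7 8], max=10
Drop 6: J rot1 at col 0 lands with bottom-row=1; cleared 0 line(s) (total 0); column heights now [4 4 10 7 7 8], max=10

Answer: 4 4 10 7 7 8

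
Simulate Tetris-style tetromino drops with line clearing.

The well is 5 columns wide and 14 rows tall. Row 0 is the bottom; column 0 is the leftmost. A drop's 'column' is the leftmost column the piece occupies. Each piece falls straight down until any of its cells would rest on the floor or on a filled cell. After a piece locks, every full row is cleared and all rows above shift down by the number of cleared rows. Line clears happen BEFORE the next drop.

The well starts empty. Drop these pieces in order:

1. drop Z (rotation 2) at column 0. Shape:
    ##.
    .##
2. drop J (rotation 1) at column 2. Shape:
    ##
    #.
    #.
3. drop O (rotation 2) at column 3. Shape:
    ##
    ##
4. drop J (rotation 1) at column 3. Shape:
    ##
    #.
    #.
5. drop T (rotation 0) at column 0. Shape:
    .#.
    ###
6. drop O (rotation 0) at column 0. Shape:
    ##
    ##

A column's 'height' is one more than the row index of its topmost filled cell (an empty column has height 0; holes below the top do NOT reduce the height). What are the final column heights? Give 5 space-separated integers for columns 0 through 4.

Answer: 7 7 4 8 8

Derivation:
Drop 1: Z rot2 at col 0 lands with bottom-row=0; cleared 0 line(s) (total 0); column heights now [2 2 1 0 0], max=2
Drop 2: J rot1 at col 2 lands with bottom-row=1; cleared 0 line(s) (total 0); column heights now [2 2 4 4 0], max=4
Drop 3: O rot2 at col 3 lands with bottom-row=4; cleared 0 line(s) (total 0); column heights now [2 2 4 6 6], max=6
Drop 4: J rot1 at col 3 lands with bottom-row=6; cleared 0 line(s) (total 0); column heights now [2 2 4 9 9], max=9
Drop 5: T rot0 at col 0 lands with bottom-row=4; cleared 1 line(s) (total 1); column heights now [2 5 4 8 8], max=8
Drop 6: O rot0 at col 0 lands with bottom-row=5; cleared 0 line(s) (total 1); column heights now [7 7 4 8 8], max=8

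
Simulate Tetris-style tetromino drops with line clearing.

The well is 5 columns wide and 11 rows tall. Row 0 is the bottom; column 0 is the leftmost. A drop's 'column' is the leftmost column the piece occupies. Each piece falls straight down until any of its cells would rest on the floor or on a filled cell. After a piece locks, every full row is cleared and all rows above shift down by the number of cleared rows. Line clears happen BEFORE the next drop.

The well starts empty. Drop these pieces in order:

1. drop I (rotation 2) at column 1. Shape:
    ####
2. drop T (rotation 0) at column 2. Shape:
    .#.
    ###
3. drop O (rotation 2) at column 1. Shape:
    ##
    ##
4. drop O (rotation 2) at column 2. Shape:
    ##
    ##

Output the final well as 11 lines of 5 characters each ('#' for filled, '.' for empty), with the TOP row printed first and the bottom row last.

Drop 1: I rot2 at col 1 lands with bottom-row=0; cleared 0 line(s) (total 0); column heights now [0 1 1 1 1], max=1
Drop 2: T rot0 at col 2 lands with bottom-row=1; cleared 0 line(s) (total 0); column heights now [0 1 2 3 2], max=3
Drop 3: O rot2 at col 1 lands with bottom-row=2; cleared 0 line(s) (total 0); column heights now [0 4 4 3 2], max=4
Drop 4: O rot2 at col 2 lands with bottom-row=4; cleared 0 line(s) (total 0); column heights now [0 4 6 6 2], max=6

Answer: .....
.....
.....
.....
.....
..##.
..##.
.##..
.###.
..###
.####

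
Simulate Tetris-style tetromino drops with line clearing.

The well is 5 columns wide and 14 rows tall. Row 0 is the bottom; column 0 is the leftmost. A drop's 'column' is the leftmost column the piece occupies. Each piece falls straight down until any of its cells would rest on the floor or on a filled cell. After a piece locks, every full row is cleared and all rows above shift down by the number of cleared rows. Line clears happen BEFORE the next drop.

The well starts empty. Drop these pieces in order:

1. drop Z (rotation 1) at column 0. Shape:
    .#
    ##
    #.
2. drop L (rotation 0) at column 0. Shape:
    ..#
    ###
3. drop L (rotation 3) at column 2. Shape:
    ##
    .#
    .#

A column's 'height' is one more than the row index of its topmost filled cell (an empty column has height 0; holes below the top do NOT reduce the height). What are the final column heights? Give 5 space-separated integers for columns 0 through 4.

Answer: 4 4 6 6 0

Derivation:
Drop 1: Z rot1 at col 0 lands with bottom-row=0; cleared 0 line(s) (total 0); column heights now [2 3 0 0 0], max=3
Drop 2: L rot0 at col 0 lands with bottom-row=3; cleared 0 line(s) (total 0); column heights now [4 4 5 0 0], max=5
Drop 3: L rot3 at col 2 lands with bottom-row=3; cleared 0 line(s) (total 0); column heights now [4 4 6 6 0], max=6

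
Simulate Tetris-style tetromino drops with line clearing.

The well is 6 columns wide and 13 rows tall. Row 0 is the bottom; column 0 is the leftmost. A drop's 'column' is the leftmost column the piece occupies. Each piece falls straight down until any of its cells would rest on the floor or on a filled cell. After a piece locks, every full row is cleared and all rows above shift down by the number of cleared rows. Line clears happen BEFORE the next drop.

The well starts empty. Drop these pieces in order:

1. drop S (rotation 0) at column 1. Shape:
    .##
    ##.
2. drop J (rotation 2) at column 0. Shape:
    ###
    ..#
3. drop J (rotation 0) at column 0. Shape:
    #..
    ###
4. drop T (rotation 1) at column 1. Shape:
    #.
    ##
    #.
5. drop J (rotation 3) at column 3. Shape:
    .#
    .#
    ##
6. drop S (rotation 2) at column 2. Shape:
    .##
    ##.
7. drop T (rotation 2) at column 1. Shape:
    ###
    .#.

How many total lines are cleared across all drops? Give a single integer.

Drop 1: S rot0 at col 1 lands with bottom-row=0; cleared 0 line(s) (total 0); column heights now [0 1 2 2 0 0], max=2
Drop 2: J rot2 at col 0 lands with bottom-row=2; cleared 0 line(s) (total 0); column heights now [4 4 4 2 0 0], max=4
Drop 3: J rot0 at col 0 lands with bottom-row=4; cleared 0 line(s) (total 0); column heights now [6 5 5 2 0 0], max=6
Drop 4: T rot1 at col 1 lands with bottom-row=5; cleared 0 line(s) (total 0); column heights now [6 8 7 2 0 0], max=8
Drop 5: J rot3 at col 3 lands with bottom-row=2; cleared 0 line(s) (total 0); column heights now [6 8 7 3 5 0], max=8
Drop 6: S rot2 at col 2 lands with bottom-row=7; cleared 0 line(s) (total 0); column heights now [6 8 8 9 9 0], max=9
Drop 7: T rot2 at col 1 lands with bottom-row=8; cleared 0 line(s) (total 0); column heights now [6 10 10 10 9 0], max=10

Answer: 0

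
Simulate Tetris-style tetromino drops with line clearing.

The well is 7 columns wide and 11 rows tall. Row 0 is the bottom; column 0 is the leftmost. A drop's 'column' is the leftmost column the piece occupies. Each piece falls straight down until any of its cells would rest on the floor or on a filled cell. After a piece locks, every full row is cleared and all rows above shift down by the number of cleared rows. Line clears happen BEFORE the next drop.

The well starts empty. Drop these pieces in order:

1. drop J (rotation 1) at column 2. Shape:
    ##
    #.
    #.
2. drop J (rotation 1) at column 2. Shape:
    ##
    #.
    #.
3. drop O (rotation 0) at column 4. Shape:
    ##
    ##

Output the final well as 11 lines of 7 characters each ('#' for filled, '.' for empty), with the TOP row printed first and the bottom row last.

Drop 1: J rot1 at col 2 lands with bottom-row=0; cleared 0 line(s) (total 0); column heights now [0 0 3 3 0 0 0], max=3
Drop 2: J rot1 at col 2 lands with bottom-row=3; cleared 0 line(s) (total 0); column heights now [0 0 6 6 0 0 0], max=6
Drop 3: O rot0 at col 4 lands with bottom-row=0; cleared 0 line(s) (total 0); column heights now [0 0 6 6 2 2 0], max=6

Answer: .......
.......
.......
.......
.......
..##...
..#....
..#....
..##...
..#.##.
..#.##.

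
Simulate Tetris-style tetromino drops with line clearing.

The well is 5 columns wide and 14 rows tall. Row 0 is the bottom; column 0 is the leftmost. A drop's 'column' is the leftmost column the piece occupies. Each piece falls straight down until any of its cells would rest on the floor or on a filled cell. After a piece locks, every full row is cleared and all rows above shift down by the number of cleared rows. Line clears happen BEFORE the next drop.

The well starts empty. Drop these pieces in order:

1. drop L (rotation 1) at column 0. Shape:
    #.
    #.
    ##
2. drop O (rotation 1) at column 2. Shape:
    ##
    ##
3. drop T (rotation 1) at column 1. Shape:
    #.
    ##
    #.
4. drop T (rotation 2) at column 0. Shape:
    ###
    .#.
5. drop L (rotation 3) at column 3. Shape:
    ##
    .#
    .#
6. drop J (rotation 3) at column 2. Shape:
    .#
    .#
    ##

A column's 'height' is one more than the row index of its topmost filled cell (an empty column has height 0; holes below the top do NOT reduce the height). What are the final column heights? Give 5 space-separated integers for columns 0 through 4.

Drop 1: L rot1 at col 0 lands with bottom-row=0; cleared 0 line(s) (total 0); column heights now [3 1 0 0 0], max=3
Drop 2: O rot1 at col 2 lands with bottom-row=0; cleared 0 line(s) (total 0); column heights now [3 1 2 2 0], max=3
Drop 3: T rot1 at col 1 lands with bottom-row=1; cleared 0 line(s) (total 0); column heights now [3 4 3 2 0], max=4
Drop 4: T rot2 at col 0 lands with bottom-row=4; cleared 0 line(s) (total 0); column heights now [6 6 6 2 0], max=6
Drop 5: L rot3 at col 3 lands with bottom-row=0; cleared 3 line(s) (total 3); column heights now [3 3 3 0 0], max=3
Drop 6: J rot3 at col 2 lands with bottom-row=3; cleared 0 line(s) (total 3); column heights now [3 3 4 6 0], max=6

Answer: 3 3 4 6 0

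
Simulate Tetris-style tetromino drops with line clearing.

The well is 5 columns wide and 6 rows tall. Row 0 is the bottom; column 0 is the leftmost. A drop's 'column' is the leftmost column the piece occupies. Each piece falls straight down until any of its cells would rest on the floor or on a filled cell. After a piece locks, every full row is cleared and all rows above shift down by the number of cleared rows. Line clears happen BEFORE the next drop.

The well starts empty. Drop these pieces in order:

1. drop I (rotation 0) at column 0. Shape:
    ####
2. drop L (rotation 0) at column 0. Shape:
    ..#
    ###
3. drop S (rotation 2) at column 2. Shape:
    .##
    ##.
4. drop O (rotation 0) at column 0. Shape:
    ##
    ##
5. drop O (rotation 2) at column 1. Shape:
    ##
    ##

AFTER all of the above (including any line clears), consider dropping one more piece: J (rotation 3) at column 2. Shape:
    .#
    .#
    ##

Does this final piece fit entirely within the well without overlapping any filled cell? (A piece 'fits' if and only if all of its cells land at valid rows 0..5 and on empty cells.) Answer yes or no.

Answer: no

Derivation:
Drop 1: I rot0 at col 0 lands with bottom-row=0; cleared 0 line(s) (total 0); column heights now [1 1 1 1 0], max=1
Drop 2: L rot0 at col 0 lands with bottom-row=1; cleared 0 line(s) (total 0); column heights now [2 2 3 1 0], max=3
Drop 3: S rot2 at col 2 lands with bottom-row=3; cleared 0 line(s) (total 0); column heights now [2 2 4 5 5], max=5
Drop 4: O rot0 at col 0 lands with bottom-row=2; cleared 0 line(s) (total 0); column heights now [4 4 4 5 5], max=5
Drop 5: O rot2 at col 1 lands with bottom-row=4; cleared 0 line(s) (total 0); column heights now [4 6 6 5 5], max=6
Test piece J rot3 at col 2 (width 2): heights before test = [4 6 6 5 5]; fits = False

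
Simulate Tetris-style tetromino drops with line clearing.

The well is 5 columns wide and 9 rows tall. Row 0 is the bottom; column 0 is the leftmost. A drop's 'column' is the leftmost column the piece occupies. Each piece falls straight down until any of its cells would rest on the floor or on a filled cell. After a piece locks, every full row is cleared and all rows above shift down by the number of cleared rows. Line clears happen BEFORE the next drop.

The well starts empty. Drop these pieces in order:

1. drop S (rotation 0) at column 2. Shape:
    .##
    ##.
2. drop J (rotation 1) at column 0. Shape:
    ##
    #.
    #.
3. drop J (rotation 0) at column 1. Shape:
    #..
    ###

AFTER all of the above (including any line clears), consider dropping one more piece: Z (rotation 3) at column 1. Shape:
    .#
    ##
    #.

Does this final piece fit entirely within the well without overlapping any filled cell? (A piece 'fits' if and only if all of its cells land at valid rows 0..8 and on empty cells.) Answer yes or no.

Drop 1: S rot0 at col 2 lands with bottom-row=0; cleared 0 line(s) (total 0); column heights now [0 0 1 2 2], max=2
Drop 2: J rot1 at col 0 lands with bottom-row=0; cleared 0 line(s) (total 0); column heights now [3 3 1 2 2], max=3
Drop 3: J rot0 at col 1 lands with bottom-row=3; cleared 0 line(s) (total 0); column heights now [3 5 4 4 2], max=5
Test piece Z rot3 at col 1 (width 2): heights before test = [3 5 4 4 2]; fits = True

Answer: yes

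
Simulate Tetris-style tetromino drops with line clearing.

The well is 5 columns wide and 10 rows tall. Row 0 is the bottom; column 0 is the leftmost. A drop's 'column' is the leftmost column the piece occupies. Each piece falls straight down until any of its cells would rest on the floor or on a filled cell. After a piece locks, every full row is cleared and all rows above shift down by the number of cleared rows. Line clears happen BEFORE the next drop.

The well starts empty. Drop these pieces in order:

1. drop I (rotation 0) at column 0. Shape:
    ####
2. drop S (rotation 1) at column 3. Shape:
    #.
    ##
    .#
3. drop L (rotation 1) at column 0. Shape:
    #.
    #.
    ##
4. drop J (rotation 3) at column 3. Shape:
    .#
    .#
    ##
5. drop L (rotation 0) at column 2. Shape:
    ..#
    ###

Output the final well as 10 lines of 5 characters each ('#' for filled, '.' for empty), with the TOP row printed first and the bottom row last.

Answer: .....
.....
.....
....#
..###
....#
....#
#..##
#..#.
##.##

Derivation:
Drop 1: I rot0 at col 0 lands with bottom-row=0; cleared 0 line(s) (total 0); column heights now [1 1 1 1 0], max=1
Drop 2: S rot1 at col 3 lands with bottom-row=0; cleared 1 line(s) (total 1); column heights now [0 0 0 2 1], max=2
Drop 3: L rot1 at col 0 lands with bottom-row=0; cleared 0 line(s) (total 1); column heights now [3 1 0 2 1], max=3
Drop 4: J rot3 at col 3 lands with bottom-row=2; cleared 0 line(s) (total 1); column heights now [3 1 0 3 5], max=5
Drop 5: L rot0 at col 2 lands with bottom-row=5; cleared 0 line(s) (total 1); column heights now [3 1 6 6 7], max=7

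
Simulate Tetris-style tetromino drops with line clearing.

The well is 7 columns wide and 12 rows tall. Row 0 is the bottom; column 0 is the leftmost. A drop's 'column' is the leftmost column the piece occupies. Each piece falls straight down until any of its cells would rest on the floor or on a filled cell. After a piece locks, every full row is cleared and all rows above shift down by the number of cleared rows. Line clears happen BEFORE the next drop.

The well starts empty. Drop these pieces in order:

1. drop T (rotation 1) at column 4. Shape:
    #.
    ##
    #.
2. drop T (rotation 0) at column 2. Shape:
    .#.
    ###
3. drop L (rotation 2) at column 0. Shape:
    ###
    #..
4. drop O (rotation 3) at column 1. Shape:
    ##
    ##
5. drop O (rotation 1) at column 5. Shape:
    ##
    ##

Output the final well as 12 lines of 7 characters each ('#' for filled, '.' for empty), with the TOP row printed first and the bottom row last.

Drop 1: T rot1 at col 4 lands with bottom-row=0; cleared 0 line(s) (total 0); column heights now [0 0 0 0 3 2 0], max=3
Drop 2: T rot0 at col 2 lands with bottom-row=3; cleared 0 line(s) (total 0); column heights now [0 0 4 5 4 2 0], max=5
Drop 3: L rot2 at col 0 lands with bottom-row=3; cleared 0 line(s) (total 0); column heights now [5 5 5 5 4 2 0], max=5
Drop 4: O rot3 at col 1 lands with bottom-row=5; cleared 0 line(s) (total 0); column heights now [5 7 7 5 4 2 0], max=7
Drop 5: O rot1 at col 5 lands with bottom-row=2; cleared 0 line(s) (total 0); column heights now [5 7 7 5 4 4 4], max=7

Answer: .......
.......
.......
.......
.......
.##....
.##....
####...
#.#####
....###
....##.
....#..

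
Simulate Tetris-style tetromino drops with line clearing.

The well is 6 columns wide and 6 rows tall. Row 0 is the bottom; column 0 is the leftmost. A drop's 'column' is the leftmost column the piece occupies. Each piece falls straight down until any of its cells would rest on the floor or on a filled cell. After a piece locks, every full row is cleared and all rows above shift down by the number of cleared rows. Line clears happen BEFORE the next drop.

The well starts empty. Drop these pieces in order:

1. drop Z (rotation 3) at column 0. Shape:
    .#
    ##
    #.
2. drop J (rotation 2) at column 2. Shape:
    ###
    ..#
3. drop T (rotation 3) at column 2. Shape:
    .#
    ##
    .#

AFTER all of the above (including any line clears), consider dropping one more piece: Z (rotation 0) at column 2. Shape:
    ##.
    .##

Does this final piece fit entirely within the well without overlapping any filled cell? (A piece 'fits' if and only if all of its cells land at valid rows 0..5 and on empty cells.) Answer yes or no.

Answer: no

Derivation:
Drop 1: Z rot3 at col 0 lands with bottom-row=0; cleared 0 line(s) (total 0); column heights now [2 3 0 0 0 0], max=3
Drop 2: J rot2 at col 2 lands with bottom-row=0; cleared 0 line(s) (total 0); column heights now [2 3 2 2 2 0], max=3
Drop 3: T rot3 at col 2 lands with bottom-row=2; cleared 0 line(s) (total 0); column heights now [2 3 4 5 2 0], max=5
Test piece Z rot0 at col 2 (width 3): heights before test = [2 3 4 5 2 0]; fits = False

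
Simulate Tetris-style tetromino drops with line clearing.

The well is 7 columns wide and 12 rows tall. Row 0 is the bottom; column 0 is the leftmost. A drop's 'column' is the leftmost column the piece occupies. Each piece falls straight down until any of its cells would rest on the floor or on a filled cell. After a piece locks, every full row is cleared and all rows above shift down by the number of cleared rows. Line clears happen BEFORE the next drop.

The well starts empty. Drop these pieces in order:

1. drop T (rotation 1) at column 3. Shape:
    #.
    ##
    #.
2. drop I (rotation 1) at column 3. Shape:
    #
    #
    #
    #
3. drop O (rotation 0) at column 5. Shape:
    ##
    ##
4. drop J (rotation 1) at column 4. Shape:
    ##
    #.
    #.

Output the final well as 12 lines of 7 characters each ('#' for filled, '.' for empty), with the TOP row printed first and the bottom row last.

Drop 1: T rot1 at col 3 lands with bottom-row=0; cleared 0 line(s) (total 0); column heights now [0 0 0 3 2 0 0], max=3
Drop 2: I rot1 at col 3 lands with bottom-row=3; cleared 0 line(s) (total 0); column heights now [0 0 0 7 2 0 0], max=7
Drop 3: O rot0 at col 5 lands with bottom-row=0; cleared 0 line(s) (total 0); column heights now [0 0 0 7 2 2 2], max=7
Drop 4: J rot1 at col 4 lands with bottom-row=2; cleared 0 line(s) (total 0); column heights now [0 0 0 7 5 5 2], max=7

Answer: .......
.......
.......
.......
.......
...#...
...#...
...###.
...##..
...##..
...####
...#.##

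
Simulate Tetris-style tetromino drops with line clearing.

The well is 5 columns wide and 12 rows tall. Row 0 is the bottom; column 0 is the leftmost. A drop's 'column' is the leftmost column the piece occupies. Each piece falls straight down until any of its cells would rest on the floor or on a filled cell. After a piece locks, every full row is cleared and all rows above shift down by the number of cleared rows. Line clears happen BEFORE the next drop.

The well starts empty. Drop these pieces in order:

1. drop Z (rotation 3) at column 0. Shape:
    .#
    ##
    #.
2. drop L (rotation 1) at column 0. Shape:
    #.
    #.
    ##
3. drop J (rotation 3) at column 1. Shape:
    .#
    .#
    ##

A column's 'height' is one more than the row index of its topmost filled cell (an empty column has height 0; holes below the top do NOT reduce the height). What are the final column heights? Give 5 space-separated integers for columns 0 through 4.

Answer: 6 5 7 0 0

Derivation:
Drop 1: Z rot3 at col 0 lands with bottom-row=0; cleared 0 line(s) (total 0); column heights now [2 3 0 0 0], max=3
Drop 2: L rot1 at col 0 lands with bottom-row=3; cleared 0 line(s) (total 0); column heights now [6 4 0 0 0], max=6
Drop 3: J rot3 at col 1 lands with bottom-row=4; cleared 0 line(s) (total 0); column heights now [6 5 7 0 0], max=7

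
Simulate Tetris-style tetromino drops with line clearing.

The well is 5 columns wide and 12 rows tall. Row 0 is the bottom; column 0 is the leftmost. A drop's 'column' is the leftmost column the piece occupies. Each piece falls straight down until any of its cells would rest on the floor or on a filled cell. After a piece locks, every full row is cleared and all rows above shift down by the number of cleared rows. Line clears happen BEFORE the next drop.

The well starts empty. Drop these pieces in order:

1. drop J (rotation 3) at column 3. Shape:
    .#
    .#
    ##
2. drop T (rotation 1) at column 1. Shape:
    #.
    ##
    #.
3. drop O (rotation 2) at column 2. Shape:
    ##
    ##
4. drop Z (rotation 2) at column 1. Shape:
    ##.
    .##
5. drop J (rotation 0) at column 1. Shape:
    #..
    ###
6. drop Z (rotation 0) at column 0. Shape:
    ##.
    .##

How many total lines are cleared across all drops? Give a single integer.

Answer: 0

Derivation:
Drop 1: J rot3 at col 3 lands with bottom-row=0; cleared 0 line(s) (total 0); column heights now [0 0 0 1 3], max=3
Drop 2: T rot1 at col 1 lands with bottom-row=0; cleared 0 line(s) (total 0); column heights now [0 3 2 1 3], max=3
Drop 3: O rot2 at col 2 lands with bottom-row=2; cleared 0 line(s) (total 0); column heights now [0 3 4 4 3], max=4
Drop 4: Z rot2 at col 1 lands with bottom-row=4; cleared 0 line(s) (total 0); column heights now [0 6 6 5 3], max=6
Drop 5: J rot0 at col 1 lands with bottom-row=6; cleared 0 line(s) (total 0); column heights now [0 8 7 7 3], max=8
Drop 6: Z rot0 at col 0 lands with bottom-row=8; cleared 0 line(s) (total 0); column heights now [10 10 9 7 3], max=10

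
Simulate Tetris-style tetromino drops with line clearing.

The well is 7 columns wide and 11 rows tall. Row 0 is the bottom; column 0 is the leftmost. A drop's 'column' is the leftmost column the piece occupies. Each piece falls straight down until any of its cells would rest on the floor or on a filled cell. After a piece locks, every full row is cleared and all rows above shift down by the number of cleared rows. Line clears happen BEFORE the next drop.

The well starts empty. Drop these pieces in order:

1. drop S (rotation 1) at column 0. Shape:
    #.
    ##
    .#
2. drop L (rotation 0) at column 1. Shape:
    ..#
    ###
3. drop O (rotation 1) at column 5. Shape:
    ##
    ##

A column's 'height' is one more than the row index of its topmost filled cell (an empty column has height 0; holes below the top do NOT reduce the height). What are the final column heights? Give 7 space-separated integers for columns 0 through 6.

Answer: 3 3 3 4 0 2 2

Derivation:
Drop 1: S rot1 at col 0 lands with bottom-row=0; cleared 0 line(s) (total 0); column heights now [3 2 0 0 0 0 0], max=3
Drop 2: L rot0 at col 1 lands with bottom-row=2; cleared 0 line(s) (total 0); column heights now [3 3 3 4 0 0 0], max=4
Drop 3: O rot1 at col 5 lands with bottom-row=0; cleared 0 line(s) (total 0); column heights now [3 3 3 4 0 2 2], max=4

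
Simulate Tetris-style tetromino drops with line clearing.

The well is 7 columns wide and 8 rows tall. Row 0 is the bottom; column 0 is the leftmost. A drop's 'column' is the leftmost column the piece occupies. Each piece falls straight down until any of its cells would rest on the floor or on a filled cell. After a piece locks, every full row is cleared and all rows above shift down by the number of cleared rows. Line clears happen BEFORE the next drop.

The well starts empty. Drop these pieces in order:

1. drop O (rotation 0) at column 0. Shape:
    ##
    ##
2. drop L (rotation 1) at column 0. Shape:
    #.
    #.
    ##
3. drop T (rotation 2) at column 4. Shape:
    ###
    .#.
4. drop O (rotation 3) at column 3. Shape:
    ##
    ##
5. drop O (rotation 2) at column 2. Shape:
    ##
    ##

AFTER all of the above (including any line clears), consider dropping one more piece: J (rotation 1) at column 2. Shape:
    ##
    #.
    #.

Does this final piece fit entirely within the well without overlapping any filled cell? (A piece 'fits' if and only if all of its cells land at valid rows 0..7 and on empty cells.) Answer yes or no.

Answer: no

Derivation:
Drop 1: O rot0 at col 0 lands with bottom-row=0; cleared 0 line(s) (total 0); column heights now [2 2 0 0 0 0 0], max=2
Drop 2: L rot1 at col 0 lands with bottom-row=2; cleared 0 line(s) (total 0); column heights now [5 3 0 0 0 0 0], max=5
Drop 3: T rot2 at col 4 lands with bottom-row=0; cleared 0 line(s) (total 0); column heights now [5 3 0 0 2 2 2], max=5
Drop 4: O rot3 at col 3 lands with bottom-row=2; cleared 0 line(s) (total 0); column heights now [5 3 0 4 4 2 2], max=5
Drop 5: O rot2 at col 2 lands with bottom-row=4; cleared 0 line(s) (total 0); column heights now [5 3 6 6 4 2 2], max=6
Test piece J rot1 at col 2 (width 2): heights before test = [5 3 6 6 4 2 2]; fits = False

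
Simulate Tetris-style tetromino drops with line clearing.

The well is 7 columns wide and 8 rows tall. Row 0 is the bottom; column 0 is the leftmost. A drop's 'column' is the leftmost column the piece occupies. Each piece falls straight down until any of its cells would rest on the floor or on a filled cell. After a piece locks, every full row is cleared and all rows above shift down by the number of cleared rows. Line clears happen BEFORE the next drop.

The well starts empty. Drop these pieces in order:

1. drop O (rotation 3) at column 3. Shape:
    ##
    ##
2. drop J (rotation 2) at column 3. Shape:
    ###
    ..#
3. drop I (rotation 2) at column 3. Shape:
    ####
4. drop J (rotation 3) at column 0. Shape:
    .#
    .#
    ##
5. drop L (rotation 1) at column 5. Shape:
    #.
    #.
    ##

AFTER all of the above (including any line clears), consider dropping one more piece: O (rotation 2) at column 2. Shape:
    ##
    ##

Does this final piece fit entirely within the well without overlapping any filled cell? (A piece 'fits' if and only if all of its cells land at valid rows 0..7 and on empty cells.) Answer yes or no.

Drop 1: O rot3 at col 3 lands with bottom-row=0; cleared 0 line(s) (total 0); column heights now [0 0 0 2 2 0 0], max=2
Drop 2: J rot2 at col 3 lands with bottom-row=1; cleared 0 line(s) (total 0); column heights now [0 0 0 3 3 3 0], max=3
Drop 3: I rot2 at col 3 lands with bottom-row=3; cleared 0 line(s) (total 0); column heights now [0 0 0 4 4 4 4], max=4
Drop 4: J rot3 at col 0 lands with bottom-row=0; cleared 0 line(s) (total 0); column heights now [1 3 0 4 4 4 4], max=4
Drop 5: L rot1 at col 5 lands with bottom-row=4; cleared 0 line(s) (total 0); column heights now [1 3 0 4 4 7 5], max=7
Test piece O rot2 at col 2 (width 2): heights before test = [1 3 0 4 4 7 5]; fits = True

Answer: yes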